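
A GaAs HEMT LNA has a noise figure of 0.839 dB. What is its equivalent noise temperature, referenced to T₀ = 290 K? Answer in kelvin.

F = 10^(0.839/10) = 1.21311
T_e = (F − 1)·T₀ = (1.21311 − 1) × 290 = 61.8 K

61.8 K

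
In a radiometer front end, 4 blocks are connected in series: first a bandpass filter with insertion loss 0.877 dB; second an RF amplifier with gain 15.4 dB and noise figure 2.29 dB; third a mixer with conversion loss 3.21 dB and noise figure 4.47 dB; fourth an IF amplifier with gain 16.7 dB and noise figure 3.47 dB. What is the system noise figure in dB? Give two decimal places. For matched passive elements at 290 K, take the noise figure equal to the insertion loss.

3.48 dB

Convert to linear (a loss of L dB is a gain of −L dB): F_i = 10^(NF_i/10), G_i = 10^(G_i,dB/10)
  Stage 1: F_1 = 10^(0.877/10) = 1.224, G_1 = 10^(−0.877/10) = 0.8171
  Stage 2: F_2 = 10^(2.29/10) = 1.694, G_2 = 10^(15.4/10) = 34.67
  Stage 3: F_3 = 10^(4.47/10) = 2.799, G_3 = 10^(−3.21/10) = 0.4775
  Stage 4: F_4 = 10^(3.47/10) = 2.223, G_4 = 10^(16.7/10) = 46.77
Friis cascade:
  F = 1.224 + (1.694 − 1)/0.8171 + (2.799 − 1)/28.33 + (2.223 − 1)/13.53 = 2.227
NF = 10 log₁₀(2.227) = 3.48 dB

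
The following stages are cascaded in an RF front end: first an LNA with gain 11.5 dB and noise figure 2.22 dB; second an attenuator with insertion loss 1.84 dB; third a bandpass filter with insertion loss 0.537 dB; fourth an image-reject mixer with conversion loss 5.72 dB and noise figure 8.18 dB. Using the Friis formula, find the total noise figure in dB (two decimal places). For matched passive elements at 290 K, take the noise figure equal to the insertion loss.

3.80 dB

Convert to linear (a loss of L dB is a gain of −L dB): F_i = 10^(NF_i/10), G_i = 10^(G_i,dB/10)
  Stage 1: F_1 = 10^(2.22/10) = 1.667, G_1 = 10^(11.5/10) = 14.13
  Stage 2: F_2 = 10^(1.84/10) = 1.528, G_2 = 10^(−1.84/10) = 0.6546
  Stage 3: F_3 = 10^(0.537/10) = 1.132, G_3 = 10^(−0.537/10) = 0.8837
  Stage 4: F_4 = 10^(8.18/10) = 6.577, G_4 = 10^(−5.72/10) = 0.2679
Friis cascade:
  F = 1.667 + (1.528 − 1)/14.13 + (1.132 − 1)/9.247 + (6.577 − 1)/8.171 = 2.401
NF = 10 log₁₀(2.401) = 3.80 dB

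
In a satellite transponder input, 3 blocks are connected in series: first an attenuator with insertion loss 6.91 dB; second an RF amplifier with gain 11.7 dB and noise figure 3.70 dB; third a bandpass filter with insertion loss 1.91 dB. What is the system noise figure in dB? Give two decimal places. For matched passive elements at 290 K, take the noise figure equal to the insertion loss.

10.68 dB

Convert to linear (a loss of L dB is a gain of −L dB): F_i = 10^(NF_i/10), G_i = 10^(G_i,dB/10)
  Stage 1: F_1 = 10^(6.91/10) = 4.909, G_1 = 10^(−6.91/10) = 0.2037
  Stage 2: F_2 = 10^(3.70/10) = 2.344, G_2 = 10^(11.7/10) = 14.79
  Stage 3: F_3 = 10^(1.91/10) = 1.552, G_3 = 10^(−1.91/10) = 0.6442
Friis cascade:
  F = 4.909 + (2.344 − 1)/0.2037 + (1.552 − 1)/3.013 = 11.69
NF = 10 log₁₀(11.69) = 10.68 dB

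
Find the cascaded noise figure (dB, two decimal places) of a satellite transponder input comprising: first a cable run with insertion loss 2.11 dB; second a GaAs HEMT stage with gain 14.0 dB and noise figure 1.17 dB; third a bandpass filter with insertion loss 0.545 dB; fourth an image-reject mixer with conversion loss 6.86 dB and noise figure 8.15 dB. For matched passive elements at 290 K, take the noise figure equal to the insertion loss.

Convert to linear (a loss of L dB is a gain of −L dB): F_i = 10^(NF_i/10), G_i = 10^(G_i,dB/10)
  Stage 1: F_1 = 10^(2.11/10) = 1.626, G_1 = 10^(−2.11/10) = 0.6152
  Stage 2: F_2 = 10^(1.17/10) = 1.309, G_2 = 10^(14.0/10) = 25.12
  Stage 3: F_3 = 10^(0.545/10) = 1.134, G_3 = 10^(−0.545/10) = 0.8821
  Stage 4: F_4 = 10^(8.15/10) = 6.531, G_4 = 10^(−6.86/10) = 0.2061
Friis cascade:
  F = 1.626 + (1.309 − 1)/0.6152 + (1.134 − 1)/15.45 + (6.531 − 1)/13.63 = 2.543
NF = 10 log₁₀(2.543) = 4.05 dB

4.05 dB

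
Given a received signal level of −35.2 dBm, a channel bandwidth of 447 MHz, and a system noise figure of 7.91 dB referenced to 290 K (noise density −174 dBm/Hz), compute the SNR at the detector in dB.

44.4 dB

Noise floor: N = −174 + 10 log₁₀(B) + NF
10 log₁₀(4.47×10⁸) = 86.5 dB
N = −174 + 86.5 + 7.91 = −79.59 dBm
SNR = P_sig − N = −35.2 − (−79.59) = 44.39 dB → 44.4 dB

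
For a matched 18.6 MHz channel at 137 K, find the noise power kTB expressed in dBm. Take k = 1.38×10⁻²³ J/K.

P_n = kTB = 1.38×10⁻²³ × 137 × 1.86×10⁷ = 3.52×10⁻¹⁴ W
In dBm: 10 log₁₀(3.52×10⁻¹⁴ / 10⁻³) = −104.5 dBm

−104.5 dBm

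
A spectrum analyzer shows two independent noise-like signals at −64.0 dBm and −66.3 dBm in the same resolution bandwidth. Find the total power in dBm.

−62.0 dBm

Convert to linear, add, convert back:
P₁ = 3.98×10⁻¹⁰ W, P₂ = 2.34×10⁻¹⁰ W
P_tot = 6.33×10⁻¹⁰ W → 10 log₁₀(P_tot / 10⁻³) = −62.0 dBm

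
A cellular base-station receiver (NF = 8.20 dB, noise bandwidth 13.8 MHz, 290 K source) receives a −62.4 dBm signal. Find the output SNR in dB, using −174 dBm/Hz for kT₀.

Noise floor: N = −174 + 10 log₁₀(B) + NF
10 log₁₀(1.38×10⁷) = 71.4 dB
N = −174 + 71.4 + 8.20 = −94.40 dBm
SNR = P_sig − N = −62.4 − (−94.40) = 32.00 dB → 32.0 dB

32.0 dB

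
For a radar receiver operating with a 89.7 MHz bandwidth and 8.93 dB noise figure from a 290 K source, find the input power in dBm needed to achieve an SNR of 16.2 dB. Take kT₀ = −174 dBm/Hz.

Sensitivity = −174 + 10 log₁₀(B) + NF + SNR_min
= −174 + 79.53 + 8.93 + 16.2
= −69.34 dBm → −69.3 dBm

−69.3 dBm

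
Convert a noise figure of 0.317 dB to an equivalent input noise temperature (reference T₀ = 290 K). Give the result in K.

22.0 K

F = 10^(0.317/10) = 1.07572
T_e = (F − 1)·T₀ = (1.07572 − 1) × 290 = 22.0 K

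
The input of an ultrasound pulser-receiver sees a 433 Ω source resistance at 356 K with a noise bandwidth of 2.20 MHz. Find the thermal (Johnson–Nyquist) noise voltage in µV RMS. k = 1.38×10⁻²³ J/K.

4.33 µV

V_n = √(4kTRB)
4kTRB = 4 × 1.38×10⁻²³ × 356 × 4.33×10² × 2.20×10⁶ = 1.87×10⁻¹¹ V²
V_n = √(1.87×10⁻¹¹) = 4.33×10⁻⁶ V = 4.33 µV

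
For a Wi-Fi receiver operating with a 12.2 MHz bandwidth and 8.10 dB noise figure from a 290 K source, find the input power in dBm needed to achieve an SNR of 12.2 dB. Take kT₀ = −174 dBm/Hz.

Sensitivity = −174 + 10 log₁₀(B) + NF + SNR_min
= −174 + 70.86 + 8.10 + 12.2
= −82.84 dBm → −82.8 dBm

−82.8 dBm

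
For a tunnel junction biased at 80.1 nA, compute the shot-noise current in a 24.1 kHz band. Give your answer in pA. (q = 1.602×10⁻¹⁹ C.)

I_n = √(2qI·B)
2qI·B = 2 × 1.602×10⁻¹⁹ × 8.01×10⁻⁸ × 2.41×10⁴ = 6.19×10⁻²² A²
I_n = √(6.19×10⁻²²) = 2.49×10⁻¹¹ A = 24.9 pA

24.9 pA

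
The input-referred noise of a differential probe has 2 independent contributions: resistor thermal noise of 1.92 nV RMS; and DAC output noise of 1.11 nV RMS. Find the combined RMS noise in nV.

2.22 nV

Uncorrelated sources add in power (mean-square): V_tot = √(ΣV_i²)
V_tot = √[(1.92×10⁻⁹)² + (1.11×10⁻⁹)²] = 2.22×10⁻⁹ V = 2.22 nV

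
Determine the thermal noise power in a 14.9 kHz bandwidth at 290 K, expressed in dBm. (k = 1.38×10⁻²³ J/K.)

−132.2 dBm

P_n = kTB = 1.38×10⁻²³ × 290 × 1.49×10⁴ = 5.96×10⁻¹⁷ W
In dBm: 10 log₁₀(5.96×10⁻¹⁷ / 10⁻³) = −132.2 dBm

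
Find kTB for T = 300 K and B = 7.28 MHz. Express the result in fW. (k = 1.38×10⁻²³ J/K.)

P_n = kTB = 1.38×10⁻²³ × 300 × 7.28×10⁶ = 3.01×10⁻¹⁴ W = 30.1 fW

30.1 fW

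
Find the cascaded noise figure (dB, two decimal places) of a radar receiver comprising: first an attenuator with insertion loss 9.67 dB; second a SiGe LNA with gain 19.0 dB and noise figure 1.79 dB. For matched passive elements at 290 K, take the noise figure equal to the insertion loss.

11.46 dB

Convert to linear (a loss of L dB is a gain of −L dB): F_i = 10^(NF_i/10), G_i = 10^(G_i,dB/10)
  Stage 1: F_1 = 10^(9.67/10) = 9.268, G_1 = 10^(−9.67/10) = 0.1079
  Stage 2: F_2 = 10^(1.79/10) = 1.510, G_2 = 10^(19.0/10) = 79.43
Friis cascade:
  F = 9.268 + (1.510 − 1)/0.1079 = 14.00
NF = 10 log₁₀(14.00) = 11.46 dB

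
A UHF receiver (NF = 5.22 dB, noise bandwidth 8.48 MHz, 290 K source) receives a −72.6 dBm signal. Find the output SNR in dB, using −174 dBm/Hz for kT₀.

26.9 dB

Noise floor: N = −174 + 10 log₁₀(B) + NF
10 log₁₀(8.48×10⁶) = 69.28 dB
N = −174 + 69.28 + 5.22 = −99.50 dBm
SNR = P_sig − N = −72.6 − (−99.50) = 26.90 dB → 26.9 dB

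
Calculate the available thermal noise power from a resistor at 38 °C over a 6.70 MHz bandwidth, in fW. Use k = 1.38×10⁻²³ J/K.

28.8 fW

T = 38 °C + 273.15 = 311.15 K
P_n = kTB = 1.38×10⁻²³ × 311.15 × 6.70×10⁶ = 2.88×10⁻¹⁴ W = 28.8 fW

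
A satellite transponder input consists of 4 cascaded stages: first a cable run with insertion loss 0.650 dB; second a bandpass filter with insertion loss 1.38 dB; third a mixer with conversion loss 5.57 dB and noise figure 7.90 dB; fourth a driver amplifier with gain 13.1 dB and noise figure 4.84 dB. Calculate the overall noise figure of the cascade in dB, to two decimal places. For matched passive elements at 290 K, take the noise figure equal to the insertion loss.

Convert to linear (a loss of L dB is a gain of −L dB): F_i = 10^(NF_i/10), G_i = 10^(G_i,dB/10)
  Stage 1: F_1 = 10^(0.650/10) = 1.161, G_1 = 10^(−0.650/10) = 0.8610
  Stage 2: F_2 = 10^(1.38/10) = 1.374, G_2 = 10^(−1.38/10) = 0.7278
  Stage 3: F_3 = 10^(7.90/10) = 6.166, G_3 = 10^(−5.57/10) = 0.2773
  Stage 4: F_4 = 10^(4.84/10) = 3.048, G_4 = 10^(13.1/10) = 20.42
Friis cascade:
  F = 1.161 + (1.374 − 1)/0.8610 + (6.166 − 1)/0.6266 + (3.048 − 1)/0.1738 = 21.62
NF = 10 log₁₀(21.62) = 13.35 dB

13.35 dB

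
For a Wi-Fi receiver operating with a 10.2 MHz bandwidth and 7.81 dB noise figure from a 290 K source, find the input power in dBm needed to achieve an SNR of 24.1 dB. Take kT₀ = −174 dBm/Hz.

−72.0 dBm

Sensitivity = −174 + 10 log₁₀(B) + NF + SNR_min
= −174 + 70.09 + 7.81 + 24.1
= −72.00 dBm → −72.0 dBm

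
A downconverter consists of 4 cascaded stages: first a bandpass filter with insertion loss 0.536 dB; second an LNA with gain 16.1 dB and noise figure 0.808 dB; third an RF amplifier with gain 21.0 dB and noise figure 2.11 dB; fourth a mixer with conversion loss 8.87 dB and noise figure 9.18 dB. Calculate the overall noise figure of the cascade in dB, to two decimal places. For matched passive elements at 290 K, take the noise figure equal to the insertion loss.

1.40 dB

Convert to linear (a loss of L dB is a gain of −L dB): F_i = 10^(NF_i/10), G_i = 10^(G_i,dB/10)
  Stage 1: F_1 = 10^(0.536/10) = 1.131, G_1 = 10^(−0.536/10) = 0.8839
  Stage 2: F_2 = 10^(0.808/10) = 1.204, G_2 = 10^(16.1/10) = 40.74
  Stage 3: F_3 = 10^(2.11/10) = 1.626, G_3 = 10^(21.0/10) = 125.9
  Stage 4: F_4 = 10^(9.18/10) = 8.279, G_4 = 10^(−8.87/10) = 0.1297
Friis cascade:
  F = 1.131 + (1.204 − 1)/0.8839 + (1.626 − 1)/36.01 + (8.279 − 1)/4533 = 1.382
NF = 10 log₁₀(1.382) = 1.40 dB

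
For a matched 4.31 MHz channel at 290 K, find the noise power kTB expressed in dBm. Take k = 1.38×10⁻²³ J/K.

−107.6 dBm

P_n = kTB = 1.38×10⁻²³ × 290 × 4.31×10⁶ = 1.72×10⁻¹⁴ W
In dBm: 10 log₁₀(1.72×10⁻¹⁴ / 10⁻³) = −107.6 dBm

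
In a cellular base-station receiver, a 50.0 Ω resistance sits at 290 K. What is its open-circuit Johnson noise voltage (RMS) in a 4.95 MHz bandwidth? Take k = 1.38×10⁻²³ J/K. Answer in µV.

1.99 µV

V_n = √(4kTRB)
4kTRB = 4 × 1.38×10⁻²³ × 290 × 5.00×10¹ × 4.95×10⁶ = 3.96×10⁻¹² V²
V_n = √(3.96×10⁻¹²) = 1.99×10⁻⁶ V = 1.99 µV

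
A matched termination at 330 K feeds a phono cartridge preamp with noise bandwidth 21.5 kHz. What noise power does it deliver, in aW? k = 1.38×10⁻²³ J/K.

97.9 aW

P_n = kTB = 1.38×10⁻²³ × 330 × 2.15×10⁴ = 9.79×10⁻¹⁷ W = 97.9 aW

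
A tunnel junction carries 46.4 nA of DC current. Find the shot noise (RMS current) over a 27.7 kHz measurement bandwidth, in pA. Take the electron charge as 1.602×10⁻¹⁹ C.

20.3 pA

I_n = √(2qI·B)
2qI·B = 2 × 1.602×10⁻¹⁹ × 4.64×10⁻⁸ × 2.77×10⁴ = 4.12×10⁻²² A²
I_n = √(4.12×10⁻²²) = 2.03×10⁻¹¹ A = 20.3 pA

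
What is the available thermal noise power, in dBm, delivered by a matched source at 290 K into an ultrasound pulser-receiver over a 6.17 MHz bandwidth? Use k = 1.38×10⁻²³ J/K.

−106.1 dBm

P_n = kTB = 1.38×10⁻²³ × 290 × 6.17×10⁶ = 2.47×10⁻¹⁴ W
In dBm: 10 log₁₀(2.47×10⁻¹⁴ / 10⁻³) = −106.1 dBm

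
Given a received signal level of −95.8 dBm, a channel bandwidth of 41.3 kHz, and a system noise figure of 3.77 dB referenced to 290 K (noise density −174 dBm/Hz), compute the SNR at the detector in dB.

28.3 dB

Noise floor: N = −174 + 10 log₁₀(B) + NF
10 log₁₀(4.13×10⁴) = 46.16 dB
N = −174 + 46.16 + 3.77 = −124.07 dBm
SNR = P_sig − N = −95.8 − (−124.07) = 28.27 dB → 28.3 dB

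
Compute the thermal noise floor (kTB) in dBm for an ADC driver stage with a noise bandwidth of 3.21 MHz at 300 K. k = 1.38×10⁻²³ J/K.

P_n = kTB = 1.38×10⁻²³ × 300 × 3.21×10⁶ = 1.33×10⁻¹⁴ W
In dBm: 10 log₁₀(1.33×10⁻¹⁴ / 10⁻³) = −108.8 dBm

−108.8 dBm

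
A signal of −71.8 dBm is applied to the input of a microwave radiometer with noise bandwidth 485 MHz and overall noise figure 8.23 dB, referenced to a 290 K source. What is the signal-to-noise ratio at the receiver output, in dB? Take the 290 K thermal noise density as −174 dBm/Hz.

Noise floor: N = −174 + 10 log₁₀(B) + NF
10 log₁₀(4.85×10⁸) = 86.86 dB
N = −174 + 86.86 + 8.23 = −78.91 dBm
SNR = P_sig − N = −71.8 − (−78.91) = 7.11 dB → 7.1 dB

7.1 dB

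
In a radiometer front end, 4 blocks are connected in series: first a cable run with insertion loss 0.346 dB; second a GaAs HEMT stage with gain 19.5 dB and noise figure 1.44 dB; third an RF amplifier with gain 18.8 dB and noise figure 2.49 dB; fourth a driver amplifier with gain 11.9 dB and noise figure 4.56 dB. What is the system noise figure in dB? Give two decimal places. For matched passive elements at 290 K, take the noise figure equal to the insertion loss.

1.81 dB

Convert to linear (a loss of L dB is a gain of −L dB): F_i = 10^(NF_i/10), G_i = 10^(G_i,dB/10)
  Stage 1: F_1 = 10^(0.346/10) = 1.083, G_1 = 10^(−0.346/10) = 0.9234
  Stage 2: F_2 = 10^(1.44/10) = 1.393, G_2 = 10^(19.5/10) = 89.13
  Stage 3: F_3 = 10^(2.49/10) = 1.774, G_3 = 10^(18.8/10) = 75.86
  Stage 4: F_4 = 10^(4.56/10) = 2.858, G_4 = 10^(11.9/10) = 15.49
Friis cascade:
  F = 1.083 + (1.393 − 1)/0.9234 + (1.774 − 1)/82.30 + (2.858 − 1)/6243 = 1.518
NF = 10 log₁₀(1.518) = 1.81 dB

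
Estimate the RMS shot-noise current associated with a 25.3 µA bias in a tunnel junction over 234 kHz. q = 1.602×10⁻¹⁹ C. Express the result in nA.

1.38 nA

I_n = √(2qI·B)
2qI·B = 2 × 1.602×10⁻¹⁹ × 2.53×10⁻⁵ × 2.34×10⁵ = 1.90×10⁻¹⁸ A²
I_n = √(1.90×10⁻¹⁸) = 1.38×10⁻⁹ A = 1.38 nA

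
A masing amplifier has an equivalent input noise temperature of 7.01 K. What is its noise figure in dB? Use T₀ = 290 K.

0.104 dB

F = 1 + T_e/T₀ = 1 + 7.01/290 = 1.02417
NF = 10 log₁₀(1.02417) = 0.104 dB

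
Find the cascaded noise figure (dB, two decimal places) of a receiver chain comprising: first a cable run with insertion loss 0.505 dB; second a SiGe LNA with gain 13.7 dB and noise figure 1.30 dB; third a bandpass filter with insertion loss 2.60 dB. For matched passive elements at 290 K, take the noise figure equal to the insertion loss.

1.92 dB

Convert to linear (a loss of L dB is a gain of −L dB): F_i = 10^(NF_i/10), G_i = 10^(G_i,dB/10)
  Stage 1: F_1 = 10^(0.505/10) = 1.123, G_1 = 10^(−0.505/10) = 0.8902
  Stage 2: F_2 = 10^(1.30/10) = 1.349, G_2 = 10^(13.7/10) = 23.44
  Stage 3: F_3 = 10^(2.60/10) = 1.820, G_3 = 10^(−2.60/10) = 0.5495
Friis cascade:
  F = 1.123 + (1.349 − 1)/0.8902 + (1.820 − 1)/20.87 = 1.555
NF = 10 log₁₀(1.555) = 1.92 dB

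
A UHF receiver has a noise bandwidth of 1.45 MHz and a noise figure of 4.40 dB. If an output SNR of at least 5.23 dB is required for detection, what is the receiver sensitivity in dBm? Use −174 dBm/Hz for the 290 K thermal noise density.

Sensitivity = −174 + 10 log₁₀(B) + NF + SNR_min
= −174 + 61.61 + 4.40 + 5.23
= −102.76 dBm → −102.8 dBm

−102.8 dBm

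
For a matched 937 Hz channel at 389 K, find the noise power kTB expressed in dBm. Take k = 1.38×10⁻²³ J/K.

−143.0 dBm

P_n = kTB = 1.38×10⁻²³ × 389 × 9.37×10² = 5.03×10⁻¹⁸ W
In dBm: 10 log₁₀(5.03×10⁻¹⁸ / 10⁻³) = −143.0 dBm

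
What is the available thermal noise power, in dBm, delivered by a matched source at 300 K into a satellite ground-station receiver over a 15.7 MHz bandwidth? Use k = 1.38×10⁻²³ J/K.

P_n = kTB = 1.38×10⁻²³ × 300 × 1.57×10⁷ = 6.50×10⁻¹⁴ W
In dBm: 10 log₁₀(6.50×10⁻¹⁴ / 10⁻³) = −101.9 dBm

−101.9 dBm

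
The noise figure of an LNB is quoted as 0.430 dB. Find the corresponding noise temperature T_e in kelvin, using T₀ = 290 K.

30.2 K

F = 10^(0.430/10) = 1.10408
T_e = (F − 1)·T₀ = (1.10408 − 1) × 290 = 30.2 K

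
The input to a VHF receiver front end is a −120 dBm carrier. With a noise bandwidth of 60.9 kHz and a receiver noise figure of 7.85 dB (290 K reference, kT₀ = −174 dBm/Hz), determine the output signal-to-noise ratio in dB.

−1.7 dB

Noise floor: N = −174 + 10 log₁₀(B) + NF
10 log₁₀(6.09×10⁴) = 47.85 dB
N = −174 + 47.85 + 7.85 = −118.30 dBm
SNR = P_sig − N = −120 − (−118.30) = −1.70 dB → −1.7 dB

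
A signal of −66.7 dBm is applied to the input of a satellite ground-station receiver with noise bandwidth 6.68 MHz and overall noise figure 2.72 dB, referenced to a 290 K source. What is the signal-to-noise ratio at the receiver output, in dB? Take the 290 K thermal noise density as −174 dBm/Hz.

Noise floor: N = −174 + 10 log₁₀(B) + NF
10 log₁₀(6.68×10⁶) = 68.25 dB
N = −174 + 68.25 + 2.72 = −103.03 dBm
SNR = P_sig − N = −66.7 − (−103.03) = 36.33 dB → 36.3 dB

36.3 dB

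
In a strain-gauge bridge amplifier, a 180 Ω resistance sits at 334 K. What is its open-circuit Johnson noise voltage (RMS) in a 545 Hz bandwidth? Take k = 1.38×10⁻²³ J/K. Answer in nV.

V_n = √(4kTRB)
4kTRB = 4 × 1.38×10⁻²³ × 334 × 1.80×10² × 5.45×10² = 1.81×10⁻¹⁵ V²
V_n = √(1.81×10⁻¹⁵) = 4.25×10⁻⁸ V = 42.5 nV

42.5 nV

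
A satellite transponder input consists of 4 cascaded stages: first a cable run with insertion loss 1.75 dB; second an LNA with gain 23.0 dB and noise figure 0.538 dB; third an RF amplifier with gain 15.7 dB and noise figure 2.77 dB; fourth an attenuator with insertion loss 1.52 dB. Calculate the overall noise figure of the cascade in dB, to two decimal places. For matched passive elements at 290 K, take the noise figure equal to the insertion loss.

Convert to linear (a loss of L dB is a gain of −L dB): F_i = 10^(NF_i/10), G_i = 10^(G_i,dB/10)
  Stage 1: F_1 = 10^(1.75/10) = 1.496, G_1 = 10^(−1.75/10) = 0.6683
  Stage 2: F_2 = 10^(0.538/10) = 1.132, G_2 = 10^(23.0/10) = 199.5
  Stage 3: F_3 = 10^(2.77/10) = 1.892, G_3 = 10^(15.7/10) = 37.15
  Stage 4: F_4 = 10^(1.52/10) = 1.419, G_4 = 10^(−1.52/10) = 0.7047
Friis cascade:
  F = 1.496 + (1.132 − 1)/0.6683 + (1.892 − 1)/133.4 + (1.419 − 1)/4955 = 1.700
NF = 10 log₁₀(1.700) = 2.31 dB

2.31 dB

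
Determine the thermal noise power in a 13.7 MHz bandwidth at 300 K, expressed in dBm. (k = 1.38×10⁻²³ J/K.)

P_n = kTB = 1.38×10⁻²³ × 300 × 1.37×10⁷ = 5.67×10⁻¹⁴ W
In dBm: 10 log₁₀(5.67×10⁻¹⁴ / 10⁻³) = −102.5 dBm

−102.5 dBm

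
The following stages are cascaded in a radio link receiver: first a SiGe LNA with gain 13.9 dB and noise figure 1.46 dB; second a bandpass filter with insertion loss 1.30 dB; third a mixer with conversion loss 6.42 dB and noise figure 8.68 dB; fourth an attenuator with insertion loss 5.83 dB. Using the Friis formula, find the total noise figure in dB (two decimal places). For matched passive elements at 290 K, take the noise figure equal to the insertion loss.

3.88 dB

Convert to linear (a loss of L dB is a gain of −L dB): F_i = 10^(NF_i/10), G_i = 10^(G_i,dB/10)
  Stage 1: F_1 = 10^(1.46/10) = 1.400, G_1 = 10^(13.9/10) = 24.55
  Stage 2: F_2 = 10^(1.30/10) = 1.349, G_2 = 10^(−1.30/10) = 0.7413
  Stage 3: F_3 = 10^(8.68/10) = 7.379, G_3 = 10^(−6.42/10) = 0.2280
  Stage 4: F_4 = 10^(5.83/10) = 3.828, G_4 = 10^(−5.83/10) = 0.2612
Friis cascade:
  F = 1.400 + (1.349 − 1)/24.55 + (7.379 − 1)/18.20 + (3.828 − 1)/4.150 = 2.446
NF = 10 log₁₀(2.446) = 3.88 dB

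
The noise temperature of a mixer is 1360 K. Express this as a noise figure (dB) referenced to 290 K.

7.55 dB

F = 1 + T_e/T₀ = 1 + 1360/290 = 5.68966
NF = 10 log₁₀(5.68966) = 7.55 dB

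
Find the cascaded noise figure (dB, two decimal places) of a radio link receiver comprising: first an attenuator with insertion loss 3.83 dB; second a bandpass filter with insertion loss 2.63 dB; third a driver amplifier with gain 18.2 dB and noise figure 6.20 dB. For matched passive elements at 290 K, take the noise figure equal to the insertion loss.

12.66 dB

Convert to linear (a loss of L dB is a gain of −L dB): F_i = 10^(NF_i/10), G_i = 10^(G_i,dB/10)
  Stage 1: F_1 = 10^(3.83/10) = 2.415, G_1 = 10^(−3.83/10) = 0.4140
  Stage 2: F_2 = 10^(2.63/10) = 1.832, G_2 = 10^(−2.63/10) = 0.5458
  Stage 3: F_3 = 10^(6.20/10) = 4.169, G_3 = 10^(18.2/10) = 66.07
Friis cascade:
  F = 2.415 + (1.832 − 1)/0.4140 + (4.169 − 1)/0.2259 = 18.45
NF = 10 log₁₀(18.45) = 12.66 dB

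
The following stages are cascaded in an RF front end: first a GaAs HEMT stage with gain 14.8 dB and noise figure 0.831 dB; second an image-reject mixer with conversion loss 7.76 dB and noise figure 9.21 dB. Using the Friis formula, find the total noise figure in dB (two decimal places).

1.63 dB

Convert to linear (a loss of L dB is a gain of −L dB): F_i = 10^(NF_i/10), G_i = 10^(G_i,dB/10)
  Stage 1: F_1 = 10^(0.831/10) = 1.211, G_1 = 10^(14.8/10) = 30.20
  Stage 2: F_2 = 10^(9.21/10) = 8.337, G_2 = 10^(−7.76/10) = 0.1675
Friis cascade:
  F = 1.211 + (8.337 − 1)/30.20 = 1.454
NF = 10 log₁₀(1.454) = 1.63 dB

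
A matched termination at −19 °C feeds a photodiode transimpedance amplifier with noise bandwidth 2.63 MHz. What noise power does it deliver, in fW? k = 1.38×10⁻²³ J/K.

9.22 fW

T = −19 °C + 273.15 = 254.15 K
P_n = kTB = 1.38×10⁻²³ × 254.15 × 2.63×10⁶ = 9.22×10⁻¹⁵ W = 9.22 fW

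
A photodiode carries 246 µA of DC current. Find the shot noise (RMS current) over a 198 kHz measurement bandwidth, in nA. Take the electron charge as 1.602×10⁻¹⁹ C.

I_n = √(2qI·B)
2qI·B = 2 × 1.602×10⁻¹⁹ × 2.46×10⁻⁴ × 1.98×10⁵ = 1.56×10⁻¹⁷ A²
I_n = √(1.56×10⁻¹⁷) = 3.95×10⁻⁹ A = 3.95 nA

3.95 nA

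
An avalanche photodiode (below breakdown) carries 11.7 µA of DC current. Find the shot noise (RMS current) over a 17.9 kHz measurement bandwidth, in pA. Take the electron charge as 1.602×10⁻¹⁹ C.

259 pA

I_n = √(2qI·B)
2qI·B = 2 × 1.602×10⁻¹⁹ × 1.17×10⁻⁵ × 1.79×10⁴ = 6.71×10⁻²⁰ A²
I_n = √(6.71×10⁻²⁰) = 2.59×10⁻¹⁰ A = 259 pA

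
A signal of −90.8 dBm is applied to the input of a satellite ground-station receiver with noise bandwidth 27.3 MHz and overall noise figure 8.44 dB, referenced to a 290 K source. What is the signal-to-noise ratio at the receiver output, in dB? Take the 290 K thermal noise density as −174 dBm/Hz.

Noise floor: N = −174 + 10 log₁₀(B) + NF
10 log₁₀(2.73×10⁷) = 74.36 dB
N = −174 + 74.36 + 8.44 = −91.20 dBm
SNR = P_sig − N = −90.8 − (−91.20) = 0.40 dB → 0.4 dB

0.4 dB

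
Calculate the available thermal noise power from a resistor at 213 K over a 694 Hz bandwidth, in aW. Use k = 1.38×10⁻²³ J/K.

P_n = kTB = 1.38×10⁻²³ × 213 × 6.94×10² = 2.04×10⁻¹⁸ W = 2.04 aW

2.04 aW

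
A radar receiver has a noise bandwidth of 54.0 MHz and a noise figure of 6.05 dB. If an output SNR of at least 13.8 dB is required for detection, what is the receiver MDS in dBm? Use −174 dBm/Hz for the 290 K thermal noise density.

−76.8 dBm

Sensitivity = −174 + 10 log₁₀(B) + NF + SNR_min
= −174 + 77.32 + 6.05 + 13.8
= −76.83 dBm → −76.8 dBm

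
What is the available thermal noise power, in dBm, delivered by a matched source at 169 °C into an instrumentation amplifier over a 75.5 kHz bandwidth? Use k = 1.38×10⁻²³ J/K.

T = 169 °C + 273.15 = 442.15 K
P_n = kTB = 1.38×10⁻²³ × 442.15 × 7.55×10⁴ = 4.61×10⁻¹⁶ W
In dBm: 10 log₁₀(4.61×10⁻¹⁶ / 10⁻³) = −123.4 dBm

−123.4 dBm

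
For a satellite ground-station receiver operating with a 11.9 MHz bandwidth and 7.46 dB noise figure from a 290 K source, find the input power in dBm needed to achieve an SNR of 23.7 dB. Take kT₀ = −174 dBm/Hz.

Sensitivity = −174 + 10 log₁₀(B) + NF + SNR_min
= −174 + 70.76 + 7.46 + 23.7
= −72.08 dBm → −72.1 dBm

−72.1 dBm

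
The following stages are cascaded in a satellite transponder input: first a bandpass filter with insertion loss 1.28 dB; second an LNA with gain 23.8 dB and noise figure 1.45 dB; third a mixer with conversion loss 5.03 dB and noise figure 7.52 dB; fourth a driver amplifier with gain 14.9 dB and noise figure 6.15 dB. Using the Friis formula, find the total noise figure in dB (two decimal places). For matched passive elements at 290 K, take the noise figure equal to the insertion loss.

2.92 dB

Convert to linear (a loss of L dB is a gain of −L dB): F_i = 10^(NF_i/10), G_i = 10^(G_i,dB/10)
  Stage 1: F_1 = 10^(1.28/10) = 1.343, G_1 = 10^(−1.28/10) = 0.7447
  Stage 2: F_2 = 10^(1.45/10) = 1.396, G_2 = 10^(23.8/10) = 239.9
  Stage 3: F_3 = 10^(7.52/10) = 5.649, G_3 = 10^(−5.03/10) = 0.3141
  Stage 4: F_4 = 10^(6.15/10) = 4.121, G_4 = 10^(14.9/10) = 30.90
Friis cascade:
  F = 1.343 + (1.396 − 1)/0.7447 + (5.649 − 1)/178.6 + (4.121 − 1)/56.10 = 1.957
NF = 10 log₁₀(1.957) = 2.92 dB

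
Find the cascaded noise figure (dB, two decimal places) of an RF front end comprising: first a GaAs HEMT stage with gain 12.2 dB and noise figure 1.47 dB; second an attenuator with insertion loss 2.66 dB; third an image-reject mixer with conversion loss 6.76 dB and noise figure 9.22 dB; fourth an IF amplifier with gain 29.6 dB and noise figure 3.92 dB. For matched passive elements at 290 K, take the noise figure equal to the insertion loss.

4.84 dB

Convert to linear (a loss of L dB is a gain of −L dB): F_i = 10^(NF_i/10), G_i = 10^(G_i,dB/10)
  Stage 1: F_1 = 10^(1.47/10) = 1.403, G_1 = 10^(12.2/10) = 16.60
  Stage 2: F_2 = 10^(2.66/10) = 1.845, G_2 = 10^(−2.66/10) = 0.5420
  Stage 3: F_3 = 10^(9.22/10) = 8.356, G_3 = 10^(−6.76/10) = 0.2109
  Stage 4: F_4 = 10^(3.92/10) = 2.466, G_4 = 10^(29.6/10) = 912.0
Friis cascade:
  F = 1.403 + (1.845 − 1)/16.60 + (8.356 − 1)/8.995 + (2.466 − 1)/1.897 = 3.044
NF = 10 log₁₀(3.044) = 4.84 dB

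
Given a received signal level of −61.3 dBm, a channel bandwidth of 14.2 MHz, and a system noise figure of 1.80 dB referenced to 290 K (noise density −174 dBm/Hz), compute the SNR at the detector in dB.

Noise floor: N = −174 + 10 log₁₀(B) + NF
10 log₁₀(1.42×10⁷) = 71.52 dB
N = −174 + 71.52 + 1.80 = −100.68 dBm
SNR = P_sig − N = −61.3 − (−100.68) = 39.38 dB → 39.4 dB

39.4 dB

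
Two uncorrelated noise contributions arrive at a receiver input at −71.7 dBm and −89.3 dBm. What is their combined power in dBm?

Convert to linear, add, convert back:
P₁ = 6.76×10⁻¹¹ W, P₂ = 1.17×10⁻¹² W
P_tot = 6.88×10⁻¹¹ W → 10 log₁₀(P_tot / 10⁻³) = −71.6 dBm

−71.6 dBm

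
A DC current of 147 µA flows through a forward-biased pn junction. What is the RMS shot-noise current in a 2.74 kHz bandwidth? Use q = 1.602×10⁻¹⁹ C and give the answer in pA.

359 pA

I_n = √(2qI·B)
2qI·B = 2 × 1.602×10⁻¹⁹ × 1.47×10⁻⁴ × 2.74×10³ = 1.29×10⁻¹⁹ A²
I_n = √(1.29×10⁻¹⁹) = 3.59×10⁻¹⁰ A = 359 pA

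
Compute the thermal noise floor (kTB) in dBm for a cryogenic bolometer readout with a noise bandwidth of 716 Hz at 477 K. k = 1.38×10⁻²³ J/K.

−143.3 dBm

P_n = kTB = 1.38×10⁻²³ × 477 × 7.16×10² = 4.71×10⁻¹⁸ W
In dBm: 10 log₁₀(4.71×10⁻¹⁸ / 10⁻³) = −143.3 dBm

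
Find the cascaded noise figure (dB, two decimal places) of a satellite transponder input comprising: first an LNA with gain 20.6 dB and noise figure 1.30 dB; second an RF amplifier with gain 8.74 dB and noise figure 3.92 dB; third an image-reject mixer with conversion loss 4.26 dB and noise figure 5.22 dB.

Convert to linear (a loss of L dB is a gain of −L dB): F_i = 10^(NF_i/10), G_i = 10^(G_i,dB/10)
  Stage 1: F_1 = 10^(1.30/10) = 1.349, G_1 = 10^(20.6/10) = 114.8
  Stage 2: F_2 = 10^(3.92/10) = 2.466, G_2 = 10^(8.74/10) = 7.482
  Stage 3: F_3 = 10^(5.22/10) = 3.327, G_3 = 10^(−4.26/10) = 0.3750
Friis cascade:
  F = 1.349 + (2.466 − 1)/114.8 + (3.327 − 1)/859.0 = 1.364
NF = 10 log₁₀(1.364) = 1.35 dB

1.35 dB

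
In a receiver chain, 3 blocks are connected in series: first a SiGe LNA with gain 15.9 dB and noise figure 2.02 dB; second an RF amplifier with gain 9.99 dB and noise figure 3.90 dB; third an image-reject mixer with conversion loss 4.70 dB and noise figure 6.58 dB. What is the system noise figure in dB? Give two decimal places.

2.15 dB

Convert to linear (a loss of L dB is a gain of −L dB): F_i = 10^(NF_i/10), G_i = 10^(G_i,dB/10)
  Stage 1: F_1 = 10^(2.02/10) = 1.592, G_1 = 10^(15.9/10) = 38.90
  Stage 2: F_2 = 10^(3.90/10) = 2.455, G_2 = 10^(9.99/10) = 9.977
  Stage 3: F_3 = 10^(6.58/10) = 4.550, G_3 = 10^(−4.70/10) = 0.3388
Friis cascade:
  F = 1.592 + (2.455 − 1)/38.90 + (4.550 − 1)/388.2 = 1.639
NF = 10 log₁₀(1.639) = 2.15 dB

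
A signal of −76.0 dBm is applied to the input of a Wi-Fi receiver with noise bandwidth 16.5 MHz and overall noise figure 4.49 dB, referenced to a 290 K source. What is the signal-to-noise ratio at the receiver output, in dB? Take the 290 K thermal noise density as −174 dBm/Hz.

Noise floor: N = −174 + 10 log₁₀(B) + NF
10 log₁₀(1.65×10⁷) = 72.17 dB
N = −174 + 72.17 + 4.49 = −97.34 dBm
SNR = P_sig − N = −76.0 − (−97.34) = 21.34 dB → 21.3 dB

21.3 dB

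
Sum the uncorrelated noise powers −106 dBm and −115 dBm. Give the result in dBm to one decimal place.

Convert to linear, add, convert back:
P₁ = 2.51×10⁻¹⁴ W, P₂ = 3.16×10⁻¹⁵ W
P_tot = 2.83×10⁻¹⁴ W → 10 log₁₀(P_tot / 10⁻³) = −105.5 dBm

−105.5 dBm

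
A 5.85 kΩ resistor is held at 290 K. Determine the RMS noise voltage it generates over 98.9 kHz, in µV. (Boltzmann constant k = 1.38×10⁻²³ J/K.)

3.04 µV

V_n = √(4kTRB)
4kTRB = 4 × 1.38×10⁻²³ × 290 × 5.85×10³ × 9.89×10⁴ = 9.26×10⁻¹² V²
V_n = √(9.26×10⁻¹²) = 3.04×10⁻⁶ V = 3.04 µV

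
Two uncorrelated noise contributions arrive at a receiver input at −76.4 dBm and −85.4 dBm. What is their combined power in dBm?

−75.9 dBm

Convert to linear, add, convert back:
P₁ = 2.29×10⁻¹¹ W, P₂ = 2.88×10⁻¹² W
P_tot = 2.58×10⁻¹¹ W → 10 log₁₀(P_tot / 10⁻³) = −75.9 dBm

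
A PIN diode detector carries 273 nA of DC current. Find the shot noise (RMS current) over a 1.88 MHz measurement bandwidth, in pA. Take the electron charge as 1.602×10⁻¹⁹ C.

I_n = √(2qI·B)
2qI·B = 2 × 1.602×10⁻¹⁹ × 2.73×10⁻⁷ × 1.88×10⁶ = 1.64×10⁻¹⁹ A²
I_n = √(1.64×10⁻¹⁹) = 4.06×10⁻¹⁰ A = 406 pA

406 pA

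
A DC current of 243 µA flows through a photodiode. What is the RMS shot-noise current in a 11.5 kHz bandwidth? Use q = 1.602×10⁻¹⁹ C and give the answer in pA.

946 pA

I_n = √(2qI·B)
2qI·B = 2 × 1.602×10⁻¹⁹ × 2.43×10⁻⁴ × 1.15×10⁴ = 8.95×10⁻¹⁹ A²
I_n = √(8.95×10⁻¹⁹) = 9.46×10⁻¹⁰ A = 946 pA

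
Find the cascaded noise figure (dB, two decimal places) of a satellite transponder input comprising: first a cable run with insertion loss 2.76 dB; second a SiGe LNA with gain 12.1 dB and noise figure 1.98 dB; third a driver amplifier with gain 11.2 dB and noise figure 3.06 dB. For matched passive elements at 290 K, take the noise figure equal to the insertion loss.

4.91 dB

Convert to linear (a loss of L dB is a gain of −L dB): F_i = 10^(NF_i/10), G_i = 10^(G_i,dB/10)
  Stage 1: F_1 = 10^(2.76/10) = 1.888, G_1 = 10^(−2.76/10) = 0.5297
  Stage 2: F_2 = 10^(1.98/10) = 1.578, G_2 = 10^(12.1/10) = 16.22
  Stage 3: F_3 = 10^(3.06/10) = 2.023, G_3 = 10^(11.2/10) = 13.18
Friis cascade:
  F = 1.888 + (1.578 − 1)/0.5297 + (2.023 − 1)/8.590 = 3.098
NF = 10 log₁₀(3.098) = 4.91 dB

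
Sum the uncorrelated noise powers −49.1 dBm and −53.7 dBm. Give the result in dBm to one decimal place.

−47.8 dBm

Convert to linear, add, convert back:
P₁ = 1.23×10⁻⁸ W, P₂ = 4.27×10⁻⁹ W
P_tot = 1.66×10⁻⁸ W → 10 log₁₀(P_tot / 10⁻³) = −47.8 dBm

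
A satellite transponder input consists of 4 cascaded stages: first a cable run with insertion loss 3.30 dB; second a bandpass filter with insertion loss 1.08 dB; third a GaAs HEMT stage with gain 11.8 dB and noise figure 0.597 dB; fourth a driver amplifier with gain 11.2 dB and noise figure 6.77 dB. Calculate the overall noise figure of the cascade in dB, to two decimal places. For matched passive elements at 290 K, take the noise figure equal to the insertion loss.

5.83 dB

Convert to linear (a loss of L dB is a gain of −L dB): F_i = 10^(NF_i/10), G_i = 10^(G_i,dB/10)
  Stage 1: F_1 = 10^(3.30/10) = 2.138, G_1 = 10^(−3.30/10) = 0.4677
  Stage 2: F_2 = 10^(1.08/10) = 1.282, G_2 = 10^(−1.08/10) = 0.7798
  Stage 3: F_3 = 10^(0.597/10) = 1.147, G_3 = 10^(11.8/10) = 15.14
  Stage 4: F_4 = 10^(6.77/10) = 4.753, G_4 = 10^(11.2/10) = 13.18
Friis cascade:
  F = 2.138 + (1.282 − 1)/0.4677 + (1.147 − 1)/0.3648 + (4.753 − 1)/5.521 = 3.825
NF = 10 log₁₀(3.825) = 5.83 dB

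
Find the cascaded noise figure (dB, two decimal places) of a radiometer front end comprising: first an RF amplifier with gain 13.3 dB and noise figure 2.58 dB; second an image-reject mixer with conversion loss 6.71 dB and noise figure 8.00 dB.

Convert to linear (a loss of L dB is a gain of −L dB): F_i = 10^(NF_i/10), G_i = 10^(G_i,dB/10)
  Stage 1: F_1 = 10^(2.58/10) = 1.811, G_1 = 10^(13.3/10) = 21.38
  Stage 2: F_2 = 10^(8.00/10) = 6.310, G_2 = 10^(−6.71/10) = 0.2133
Friis cascade:
  F = 1.811 + (6.310 − 1)/21.38 = 2.060
NF = 10 log₁₀(2.060) = 3.14 dB

3.14 dB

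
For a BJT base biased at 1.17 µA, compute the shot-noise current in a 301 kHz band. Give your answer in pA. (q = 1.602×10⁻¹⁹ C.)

336 pA

I_n = √(2qI·B)
2qI·B = 2 × 1.602×10⁻¹⁹ × 1.17×10⁻⁶ × 3.01×10⁵ = 1.13×10⁻¹⁹ A²
I_n = √(1.13×10⁻¹⁹) = 3.36×10⁻¹⁰ A = 336 pA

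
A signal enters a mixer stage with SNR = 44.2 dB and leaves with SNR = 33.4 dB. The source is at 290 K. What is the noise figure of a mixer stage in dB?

NF (dB) = SNR_in(dB) − SNR_out(dB) when the source is at T₀
NF = 44.2 − 33.4 = 10.8 dB

10.8 dB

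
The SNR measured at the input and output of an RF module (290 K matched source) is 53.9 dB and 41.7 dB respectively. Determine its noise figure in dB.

NF (dB) = SNR_in(dB) − SNR_out(dB) when the source is at T₀
NF = 53.9 − 41.7 = 12.2 dB

12.2 dB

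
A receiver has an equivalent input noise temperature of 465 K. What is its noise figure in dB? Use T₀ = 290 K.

F = 1 + T_e/T₀ = 1 + 465/290 = 2.60345
NF = 10 log₁₀(2.60345) = 4.16 dB

4.16 dB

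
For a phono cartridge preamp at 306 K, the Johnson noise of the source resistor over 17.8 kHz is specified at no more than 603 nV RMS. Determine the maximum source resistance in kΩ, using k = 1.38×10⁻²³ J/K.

Johnson–Nyquist: V_n = √(4kTRB) ⇒ R = V_n² / (4kTB)
4kTB = 4 × 1.38×10⁻²³ × 306 × 1.78×10⁴ = 3.01×10⁻¹⁶
R = (6.03×10⁻⁷)² / 3.01×10⁻¹⁶ = 1.21×10³ Ω = 1.21 kΩ

1.21 kΩ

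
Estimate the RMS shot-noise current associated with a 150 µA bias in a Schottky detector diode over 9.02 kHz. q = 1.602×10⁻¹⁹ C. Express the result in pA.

658 pA

I_n = √(2qI·B)
2qI·B = 2 × 1.602×10⁻¹⁹ × 1.50×10⁻⁴ × 9.02×10³ = 4.34×10⁻¹⁹ A²
I_n = √(4.34×10⁻¹⁹) = 6.58×10⁻¹⁰ A = 658 pA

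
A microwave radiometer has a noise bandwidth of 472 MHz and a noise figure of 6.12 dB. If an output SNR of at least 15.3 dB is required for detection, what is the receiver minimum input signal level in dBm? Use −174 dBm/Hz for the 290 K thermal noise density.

−65.8 dBm

Sensitivity = −174 + 10 log₁₀(B) + NF + SNR_min
= −174 + 86.74 + 6.12 + 15.3
= −65.84 dBm → −65.8 dBm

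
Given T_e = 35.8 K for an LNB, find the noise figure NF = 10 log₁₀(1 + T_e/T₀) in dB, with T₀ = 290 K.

F = 1 + T_e/T₀ = 1 + 35.8/290 = 1.12345
NF = 10 log₁₀(1.12345) = 0.506 dB

0.506 dB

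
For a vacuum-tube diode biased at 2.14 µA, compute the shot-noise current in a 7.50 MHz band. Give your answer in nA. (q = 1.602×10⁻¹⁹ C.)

2.27 nA

I_n = √(2qI·B)
2qI·B = 2 × 1.602×10⁻¹⁹ × 2.14×10⁻⁶ × 7.50×10⁶ = 5.14×10⁻¹⁸ A²
I_n = √(5.14×10⁻¹⁸) = 2.27×10⁻⁹ A = 2.27 nA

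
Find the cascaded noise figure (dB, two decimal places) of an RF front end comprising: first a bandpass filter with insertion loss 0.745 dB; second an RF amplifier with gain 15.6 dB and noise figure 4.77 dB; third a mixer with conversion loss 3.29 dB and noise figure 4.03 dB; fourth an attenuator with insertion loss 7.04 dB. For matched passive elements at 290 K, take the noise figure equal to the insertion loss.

5.90 dB

Convert to linear (a loss of L dB is a gain of −L dB): F_i = 10^(NF_i/10), G_i = 10^(G_i,dB/10)
  Stage 1: F_1 = 10^(0.745/10) = 1.187, G_1 = 10^(−0.745/10) = 0.8424
  Stage 2: F_2 = 10^(4.77/10) = 2.999, G_2 = 10^(15.6/10) = 36.31
  Stage 3: F_3 = 10^(4.03/10) = 2.529, G_3 = 10^(−3.29/10) = 0.4688
  Stage 4: F_4 = 10^(7.04/10) = 5.058, G_4 = 10^(−7.04/10) = 0.1977
Friis cascade:
  F = 1.187 + (2.999 − 1)/0.8424 + (2.529 − 1)/30.58 + (5.058 − 1)/14.34 = 3.893
NF = 10 log₁₀(3.893) = 5.90 dB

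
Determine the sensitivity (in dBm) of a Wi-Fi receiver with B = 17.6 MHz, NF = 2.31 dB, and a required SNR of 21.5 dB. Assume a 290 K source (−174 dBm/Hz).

Sensitivity = −174 + 10 log₁₀(B) + NF + SNR_min
= −174 + 72.46 + 2.31 + 21.5
= −77.73 dBm → −77.7 dBm

−77.7 dBm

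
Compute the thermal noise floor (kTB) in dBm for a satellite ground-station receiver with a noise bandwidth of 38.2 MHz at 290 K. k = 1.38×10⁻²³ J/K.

−98.2 dBm

P_n = kTB = 1.38×10⁻²³ × 290 × 3.82×10⁷ = 1.53×10⁻¹³ W
In dBm: 10 log₁₀(1.53×10⁻¹³ / 10⁻³) = −98.2 dBm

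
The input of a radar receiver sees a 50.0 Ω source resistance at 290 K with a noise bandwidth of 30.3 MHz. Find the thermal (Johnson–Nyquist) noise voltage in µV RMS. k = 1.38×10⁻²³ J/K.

4.92 µV

V_n = √(4kTRB)
4kTRB = 4 × 1.38×10⁻²³ × 290 × 5.00×10¹ × 3.03×10⁷ = 2.43×10⁻¹¹ V²
V_n = √(2.43×10⁻¹¹) = 4.92×10⁻⁶ V = 4.92 µV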